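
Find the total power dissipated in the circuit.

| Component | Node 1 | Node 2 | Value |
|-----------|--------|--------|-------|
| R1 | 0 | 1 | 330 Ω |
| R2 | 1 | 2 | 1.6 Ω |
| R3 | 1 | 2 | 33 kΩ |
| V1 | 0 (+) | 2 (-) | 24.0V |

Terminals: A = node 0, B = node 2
Nodal analysis, taking node 2 as the 0 V reference.
Source V1 fixes V_0 = 24 V.
KCL at each unknown node (sum of currents leaving = 0; resistances in Ω):
  Node 1: (V_1 - 24)/330 + (V_1 - 0)/1.6 + (V_1 - 0)/33000 = 0
Collecting terms: 0.6281 × V_1 = 0.07273  =>  V_1 = 0.1158 V
Power in each resistor, P = (ΔV)²/R:
  P_R1 = (24 - 0.1158)²/330 = 1.729 W
  P_R2 = (0.1158 - 0)²/1.6 = 0.008381 W
  P_R3 = (0.1158 - 0)²/33000 = 0.0000004063 W
P_total = P_R1 + P_R2 + P_R3 = 1.737 W

Final answer: 1.737 W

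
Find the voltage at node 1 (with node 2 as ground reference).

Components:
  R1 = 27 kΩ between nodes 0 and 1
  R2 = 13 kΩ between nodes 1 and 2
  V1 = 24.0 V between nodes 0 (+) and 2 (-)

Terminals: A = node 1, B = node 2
Nodal analysis, taking node 2 as the 0 V reference.
Source V1 fixes V_0 = 24 V.
KCL at each unknown node (sum of currents leaving = 0; resistances in Ω):
  Node 1: (V_1 - 24)/27000 + (V_1 - 0)/13000 = 0
Collecting terms: 0.000114 × V_1 = 0.0008889  =>  V_1 = 7.8 V
The requested potential is V_1 = 7.8 V.

Final answer: V_1 = 7.8 V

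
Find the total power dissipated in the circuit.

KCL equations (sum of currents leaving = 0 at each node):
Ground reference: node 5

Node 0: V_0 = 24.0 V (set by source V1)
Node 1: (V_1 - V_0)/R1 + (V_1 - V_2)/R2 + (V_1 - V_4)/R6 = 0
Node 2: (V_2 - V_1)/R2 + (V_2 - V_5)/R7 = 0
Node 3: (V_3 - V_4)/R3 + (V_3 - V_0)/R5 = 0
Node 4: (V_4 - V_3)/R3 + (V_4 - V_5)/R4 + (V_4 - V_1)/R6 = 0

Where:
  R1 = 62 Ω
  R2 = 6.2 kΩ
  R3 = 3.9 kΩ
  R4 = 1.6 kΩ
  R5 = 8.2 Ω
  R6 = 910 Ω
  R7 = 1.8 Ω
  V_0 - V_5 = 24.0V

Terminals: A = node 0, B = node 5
Nodal analysis, taking node 5 as the 0 V reference.
Source V1 fixes V_0 = 24 V.
KCL at each unknown node (sum of currents leaving = 0; resistances in Ω):
  Node 1: (V_1 - 24)/62 + (V_1 - V_2)/6200 + (V_1 - V_4)/910 = 0
  Node 2: (V_2 - V_1)/6200 + (V_2 - 0)/1.8 = 0
  Node 3: (V_3 - V_4)/3900 + (V_3 - 24)/8.2 = 0
  Node 4: (V_4 - V_3)/3900 + (V_4 - 0)/1600 + (V_4 - V_1)/910 = 0
Collecting terms (coefficients in siemens):
  0.01739·V_1 - 0.0001613·V_2 - 0.001099·V_4 = 0.3871
  0.5557·V_2 - 0.0001613·V_1 = 0
  0.1222·V_3 - 0.0002564·V_4 = 2.927
  0.00198·V_4 - 0.001099·V_1 - 0.0002564·V_3 = 0
Solving these 4 simultaneous equations (Gaussian elimination) gives:
  V_1 = 23.27 V, V_2 = 0.006755 V, V_3 = 23.98 V, V_4 = 16.02 V
Power in each resistor, P = (ΔV)²/R:
  P_R1 = (24 - 23.27)²/62 = 0.008521 W
  P_R2 = (23.27 - 0.006755)²/6200 = 0.08731 W
  P_R3 = (23.98 - 16.02)²/3900 = 0.01626 W
  P_R4 = (16.02 - 0)²/1600 = 0.1604 W
  P_R5 = (24 - 23.98)²/8.2 = 0.00003419 W
  P_R6 = (23.27 - 16.02)²/910 = 0.05781 W
  P_R7 = (0.006755 - 0)²/1.8 = 0.00002535 W
P_total = P_R1 + P_R2 + P_R3 + P_R4 + P_R5 + P_R6 + P_R7 = 0.3304 W

Final answer: 0.3304 W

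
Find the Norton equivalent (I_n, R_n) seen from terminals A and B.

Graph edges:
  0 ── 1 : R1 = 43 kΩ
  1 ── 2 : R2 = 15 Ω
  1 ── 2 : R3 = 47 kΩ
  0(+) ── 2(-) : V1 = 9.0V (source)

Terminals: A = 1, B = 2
Find the Thévenin equivalent first; then I_n = V_th/R_th and R_n = R_th.
Step 1 — V_th is the open-circuit voltage V_A - V_B (nothing connected across the terminals).
Nodal analysis, taking node 2 as the 0 V reference.
Source V1 fixes V_0 = 9 V.
KCL at each unknown node (sum of currents leaving = 0; resistances in Ω):
  Node 1: (V_1 - 9)/43000 + (V_1 - 0)/15 + (V_1 - 0)/47000 = 0
Collecting terms: 0.06671 × V_1 = 0.0002093  =>  V_1 = 0.003137 V
V_th = V_1 - V_2 = 0.003137 - 0 = 0.003137 V
Step 2 — R_th: zero the source — replace V1 by a short circuit (node 2 merges into node 0) — and find the resistance seen between A (node 1) and B (node 0).
Reduce the network between node 1 (A) and node 0 (B) by series/parallel combination:
  Rp1 = R1 ‖ R2 ‖ R3 (parallel, all between nodes 0 and 1) = 1/(1/43000 + 1/15 + 1/47000) = 14.99 Ω
R_th = 14.99 Ω
I_n = V_th/R_th = 0.003137/14.99 = 0.0002093 A, and R_n = R_th = 14.99 Ω

Final answer: I_n = 0.0002093 A, R_n = 14.99 Ω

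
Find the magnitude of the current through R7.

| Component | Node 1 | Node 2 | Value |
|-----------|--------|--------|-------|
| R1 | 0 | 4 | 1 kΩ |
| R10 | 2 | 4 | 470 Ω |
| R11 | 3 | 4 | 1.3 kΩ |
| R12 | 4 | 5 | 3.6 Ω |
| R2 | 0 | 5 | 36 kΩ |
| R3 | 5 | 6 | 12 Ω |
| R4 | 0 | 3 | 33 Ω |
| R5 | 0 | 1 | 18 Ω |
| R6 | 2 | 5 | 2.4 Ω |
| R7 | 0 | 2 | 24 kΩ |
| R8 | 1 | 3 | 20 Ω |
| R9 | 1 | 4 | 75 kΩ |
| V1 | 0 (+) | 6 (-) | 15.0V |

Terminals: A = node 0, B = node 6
Nodal analysis, taking node 6 as the 0 V reference.
Source V1 fixes V_0 = 15 V.
KCL at each unknown node (sum of currents leaving = 0; resistances in Ω):
  Node 1: (V_1 - 15)/18 + (V_1 - V_3)/20 + (V_1 - V_4)/75000 = 0
  Node 2: (V_2 - V_5)/2.4 + (V_2 - 15)/24000 + (V_2 - V_4)/470 = 0
  Node 3: (V_3 - 15)/33 + (V_3 - V_1)/20 + (V_3 - V_4)/1300 = 0
  Node 4: (V_4 - 15)/1000 + (V_4 - V_1)/75000 + (V_4 - V_2)/470 + (V_4 - V_3)/1300 + (V_4 - V_5)/3.6 = 0
  Node 5: (V_5 - 15)/36000 + (V_5 - 0)/12 + (V_5 - V_2)/2.4 + (V_5 - V_4)/3.6 = 0
Collecting terms (coefficients in siemens):
  0.1056·V_1 - 0.05·V_3 - 0.00001333·V_4 = 0.8333
  0.4188·V_2 - 0.002128·V_4 - 0.4167·V_5 = 0.000625
  0.08107·V_3 - 0.05·V_1 - 0.0007692·V_4 = 0.4545
  0.2817·V_4 - 0.00001333·V_1 - 0.002128·V_2 - 0.0007692·V_3 - 0.2778·V_5 = 0.015
  0.7778·V_5 - 0.4167·V_2 - 0.2778·V_4 = 0.0004167
Solving these 5 simultaneous equations (Gaussian elimination) gives:
  V_1 = 14.9 V, V_2 = 0.3243 V, V_3 = 14.8 V, V_4 = 0.4147 V
  V_5 = 0.3224 V
I_R7 = (V_0 - V_2)/R7 = (15 - 0.3243)/24000 = 0.0006115 A
|I_R7| = 0.0006115 A

Final answer: |I_R7| = 0.0006115 A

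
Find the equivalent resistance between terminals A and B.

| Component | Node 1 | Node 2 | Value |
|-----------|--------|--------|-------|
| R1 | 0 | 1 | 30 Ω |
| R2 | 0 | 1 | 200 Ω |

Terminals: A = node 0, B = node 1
Reduce the network between node 0 (A) and node 1 (B) by series/parallel combination:
  Rp1 = R1 ‖ R2 (parallel, both between nodes 0 and 1) = 1/(1/30 + 1/200) = 26.09 Ω
R_eq = 26.09 Ω

Final answer: 26.09 Ω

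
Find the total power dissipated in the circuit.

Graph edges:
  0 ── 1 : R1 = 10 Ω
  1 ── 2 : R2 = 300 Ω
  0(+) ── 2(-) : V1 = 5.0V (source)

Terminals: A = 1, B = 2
Nodal analysis, taking node 2 as the 0 V reference.
Source V1 fixes V_0 = 5 V.
KCL at each unknown node (sum of currents leaving = 0; resistances in Ω):
  Node 1: (V_1 - 5)/10 + (V_1 - 0)/300 = 0
Collecting terms: 0.1033 × V_1 = 0.5  =>  V_1 = 4.839 V
Power in each resistor, P = (ΔV)²/R:
  P_R1 = (5 - 4.839)²/10 = 0.002601 W
  P_R2 = (4.839 - 0)²/300 = 0.07804 W
P_total = P_R1 + P_R2 = 0.08065 W

Final answer: 0.08065 W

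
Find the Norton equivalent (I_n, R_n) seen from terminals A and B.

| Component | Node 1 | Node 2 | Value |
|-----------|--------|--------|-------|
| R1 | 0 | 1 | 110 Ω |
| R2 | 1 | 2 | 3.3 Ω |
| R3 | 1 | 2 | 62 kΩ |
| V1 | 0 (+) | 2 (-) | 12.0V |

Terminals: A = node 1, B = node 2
Find the Thévenin equivalent first; then I_n = V_th/R_th and R_n = R_th.
Step 1 — V_th is the open-circuit voltage V_A - V_B (nothing connected across the terminals).
Nodal analysis, taking node 2 as the 0 V reference.
Source V1 fixes V_0 = 12 V.
KCL at each unknown node (sum of currents leaving = 0; resistances in Ω):
  Node 1: (V_1 - 12)/110 + (V_1 - 0)/3.3 + (V_1 - 0)/62000 = 0
Collecting terms: 0.3121 × V_1 = 0.1091  =>  V_1 = 0.3495 V
V_th = V_1 - V_2 = 0.3495 - 0 = 0.3495 V
Step 2 — R_th: zero the source — replace V1 by a short circuit (node 2 merges into node 0) — and find the resistance seen between A (node 1) and B (node 0).
Reduce the network between node 1 (A) and node 0 (B) by series/parallel combination:
  Rp1 = R1 ‖ R2 ‖ R3 (parallel, all between nodes 0 and 1) = 1/(1/110 + 1/3.3 + 1/62000) = 3.204 Ω
R_th = 3.204 Ω
I_n = V_th/R_th = 0.3495/3.204 = 0.1091 A, and R_n = R_th = 3.204 Ω

Final answer: I_n = 0.1091 A, R_n = 3.204 Ω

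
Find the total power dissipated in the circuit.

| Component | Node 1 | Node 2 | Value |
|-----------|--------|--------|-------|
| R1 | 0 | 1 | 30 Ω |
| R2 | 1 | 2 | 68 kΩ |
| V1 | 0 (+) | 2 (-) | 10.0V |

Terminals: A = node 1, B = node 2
Nodal analysis, taking node 2 as the 0 V reference.
Source V1 fixes V_0 = 10 V.
KCL at each unknown node (sum of currents leaving = 0; resistances in Ω):
  Node 1: (V_1 - 10)/30 + (V_1 - 0)/68000 = 0
Collecting terms: 0.03335 × V_1 = 0.3333  =>  V_1 = 9.996 V
Power in each resistor, P = (ΔV)²/R:
  P_R1 = (10 - 9.996)²/30 = 0.0000006482 W
  P_R2 = (9.996 - 0)²/68000 = 0.001469 W
P_total = P_R1 + P_R2 = 0.00147 W

Final answer: 0.00147 W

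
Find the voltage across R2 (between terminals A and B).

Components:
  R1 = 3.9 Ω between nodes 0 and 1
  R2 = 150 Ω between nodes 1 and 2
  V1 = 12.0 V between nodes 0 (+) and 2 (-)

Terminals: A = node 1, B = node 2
R1 and R2 are in series across V1 (node 0 → node 1 → node 2), and the output A–B is taken across R2, so this is a voltage divider.
Series current: I = V1/(R1 + R2) = 12/(3.9 + 150) = 12/153.9 = 0.07797 A
V_R2 = I × R2 = V1 × R2/(R1 + R2) = 12 × 150/153.9 = 11.7 V

Final answer: 11.7 V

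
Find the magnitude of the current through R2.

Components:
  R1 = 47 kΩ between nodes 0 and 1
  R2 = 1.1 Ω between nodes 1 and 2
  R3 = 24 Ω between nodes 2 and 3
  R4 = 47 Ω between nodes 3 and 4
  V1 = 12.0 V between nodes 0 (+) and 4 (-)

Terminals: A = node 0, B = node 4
Nodal analysis, taking node 4 as the 0 V reference.
Source V1 fixes V_0 = 12 V.
KCL at each unknown node (sum of currents leaving = 0; resistances in Ω):
  Node 1: (V_1 - 12)/47000 + (V_1 - V_2)/1.1 = 0
  Node 2: (V_2 - V_1)/1.1 + (V_2 - V_3)/24 = 0
  Node 3: (V_3 - V_2)/24 + (V_3 - 0)/47 = 0
Collecting terms (coefficients in siemens):
  0.9091·V_1 - 0.9091·V_2 = 0.0002553
  0.9508·V_2 - 0.9091·V_1 - 0.04167·V_3 = 0
  0.06294·V_3 - 0.04167·V_2 = 0
Solving these 3 simultaneous equations (Gaussian elimination) gives:
  V_1 = 0.01838 V, V_2 = 0.0181 V, V_3 = 0.01198 V
I_R2 = (V_1 - V_2)/R2 = (0.01838 - 0.0181)/1.1 = 0.0002549 A
|I_R2| = 0.0002549 A

Final answer: |I_R2| = 0.0002549 A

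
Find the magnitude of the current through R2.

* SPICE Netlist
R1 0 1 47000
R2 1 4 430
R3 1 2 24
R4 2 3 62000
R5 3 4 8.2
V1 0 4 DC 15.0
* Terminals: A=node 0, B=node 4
Nodal analysis, taking node 4 as the 0 V reference.
Source V1 fixes V_0 = 15 V.
KCL at each unknown node (sum of currents leaving = 0; resistances in Ω):
  Node 1: (V_1 - 15)/47000 + (V_1 - 0)/430 + (V_1 - V_2)/24 = 0
  Node 2: (V_2 - V_1)/24 + (V_2 - V_3)/62000 = 0
  Node 3: (V_3 - V_2)/62000 + (V_3 - 0)/8.2 = 0
Collecting terms (coefficients in siemens):
  0.04401·V_1 - 0.04167·V_2 = 0.0003191
  0.04168·V_2 - 0.04167·V_1 - 0.00001613·V_3 = 0
  0.122·V_3 - 0.00001613·V_2 = 0
Solving these 3 simultaneous equations (Gaussian elimination) gives:
  V_1 = 0.1351 V, V_2 = 0.135 V, V_3 = 0.00001785 V
I_R2 = (V_1 - V_4)/R2 = (0.1351 - 0)/430 = 0.0003141 A
|I_R2| = 0.0003141 A

Final answer: |I_R2| = 0.0003141 A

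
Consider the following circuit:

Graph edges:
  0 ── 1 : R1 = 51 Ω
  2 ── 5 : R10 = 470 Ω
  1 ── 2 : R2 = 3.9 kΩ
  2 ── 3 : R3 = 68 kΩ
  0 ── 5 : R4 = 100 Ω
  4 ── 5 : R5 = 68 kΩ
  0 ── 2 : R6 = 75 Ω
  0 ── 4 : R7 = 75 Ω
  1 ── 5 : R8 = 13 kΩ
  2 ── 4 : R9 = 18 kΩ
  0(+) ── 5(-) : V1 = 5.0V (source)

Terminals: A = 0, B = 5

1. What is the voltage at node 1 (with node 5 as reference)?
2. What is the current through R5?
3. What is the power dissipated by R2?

Nodal analysis, taking node 5 as the 0 V reference.
Source V1 fixes V_0 = 5 V.
KCL at each unknown node (sum of currents leaving = 0; resistances in Ω):
  Node 1: (V_1 - 5)/51 + (V_1 - V_2)/3900 + (V_1 - 0)/13000 = 0
  Node 2: (V_2 - V_1)/3900 + (V_2 - V_3)/68000 + (V_2 - 5)/75 + (V_2 - V_4)/18000 + (V_2 - 0)/470 = 0
  Node 3: (V_3 - V_2)/68000 = 0
  Node 4: (V_4 - 0)/68000 + (V_4 - 5)/75 + (V_4 - V_2)/18000 = 0
Collecting terms (coefficients in siemens):
  0.01994·V_1 - 0.0002564·V_2 = 0.09804
  0.01579·V_2 - 0.0002564·V_1 - 0.00001471·V_3 - 0.00005556·V_4 = 0.06667
  0.00001471·V_3 - 0.00001471·V_2 = 0
  0.0134·V_4 - 0.00005556·V_2 = 0.06667
Solving these 4 simultaneous equations (Gaussian elimination) gives:
  V_1 = 4.972 V, V_2 = 4.325 V, V_3 = 4.325 V, V_4 = 4.992 V
Part 1:
  Read off the nodal solution: V_1 = 4.972 V
Part 2:
  I_R5 = (V_4 - V_5)/R5 = (4.992 - 0)/68000 = 0.00007341 A
  Magnitude: I_R5 = 0.00007341 A
Part 3:
  I_R2 = (V_1 - V_2)/R2 = (4.972 - 4.325)/3900 = 0.0001659 A
  P_R2 = I_R2² × R2 = (0.0001659)² × 3900 = 0.0001073 W

Final answers:
1. V_1 = 4.972 V
2. I_R5 = 7.341e-05 A
3. P_R2 = 0.0001073 W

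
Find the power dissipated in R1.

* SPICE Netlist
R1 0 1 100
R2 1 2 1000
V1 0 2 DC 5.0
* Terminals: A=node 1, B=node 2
Nodal analysis, taking node 2 as the 0 V reference.
Source V1 fixes V_0 = 5 V.
KCL at each unknown node (sum of currents leaving = 0; resistances in Ω):
  Node 1: (V_1 - 5)/100 + (V_1 - 0)/1000 = 0
Collecting terms: 0.011 × V_1 = 0.05  =>  V_1 = 4.545 V
I_R1 = (V_0 - V_1)/R1 = (5 - 4.545)/100 = 0.004545 A
P_R1 = I_R1² × R1 = (0.004545)² × 100 = 0.002066 W

Final answer: 0.002066 W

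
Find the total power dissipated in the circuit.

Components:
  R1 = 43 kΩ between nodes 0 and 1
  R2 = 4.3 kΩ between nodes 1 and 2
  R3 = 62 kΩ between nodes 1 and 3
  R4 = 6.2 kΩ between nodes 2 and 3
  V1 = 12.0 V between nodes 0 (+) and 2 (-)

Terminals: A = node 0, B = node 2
Nodal analysis, taking node 2 as the 0 V reference.
Source V1 fixes V_0 = 12 V.
KCL at each unknown node (sum of currents leaving = 0; resistances in Ω):
  Node 1: (V_1 - 12)/43000 + (V_1 - 0)/4300 + (V_1 - V_3)/62000 = 0
  Node 3: (V_3 - V_1)/62000 + (V_3 - 0)/6200 = 0
Collecting terms (coefficients in siemens):
  0.0002719·V_1 - 0.00001613·V_3 = 0.0002791
  0.0001774·V_3 - 0.00001613·V_1 = 0
Determinant D = (0.0002719)(0.0001774) - (-0.00001613)(-0.00001613) = 0.00000004799
V_1 = [(0.0002791)(0.0001774) - (-0.00001613)(0)]/D = 1.032 V
V_3 = [(0.0002719)(0) - (0.0002791)(-0.00001613)]/D = 0.0938 V
Power in each resistor, P = (ΔV)²/R:
  P_R1 = (12 - 1.032)²/43000 = 0.002798 W
  P_R2 = (1.032 - 0)²/4300 = 0.0002476 W
  P_R3 = (1.032 - 0.0938)²/62000 = 0.00001419 W
  P_R4 = (0 - 0.0938)²/6200 = 0.000001419 W
P_total = P_R1 + P_R2 + P_R3 + P_R4 = 0.003061 W

Final answer: 0.003061 W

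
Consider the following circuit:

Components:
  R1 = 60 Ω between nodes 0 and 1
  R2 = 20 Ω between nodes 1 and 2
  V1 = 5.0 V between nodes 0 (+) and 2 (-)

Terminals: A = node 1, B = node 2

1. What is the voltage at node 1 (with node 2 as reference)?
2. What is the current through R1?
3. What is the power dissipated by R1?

Nodal analysis, taking node 2 as the 0 V reference.
Source V1 fixes V_0 = 5 V.
KCL at each unknown node (sum of currents leaving = 0; resistances in Ω):
  Node 1: (V_1 - 5)/60 + (V_1 - 0)/20 = 0
Collecting terms: 0.06667 × V_1 = 0.08333  =>  V_1 = 1.25 V
Part 1:
  Read off the nodal solution: V_1 = 1.25 V
Part 2:
  I_R1 = (V_0 - V_1)/R1 = (5 - 1.25)/60 = 0.0625 A
  Magnitude: I_R1 = 0.0625 A
Part 3:
  I_R1 = (V_0 - V_1)/R1 = (5 - 1.25)/60 = 0.0625 A
  P_R1 = I_R1² × R1 = (0.0625)² × 60 = 0.2344 W

Final answers:
1. V_1 = 1.25 V
2. I_R1 = 0.0625 A
3. P_R1 = 0.2344 W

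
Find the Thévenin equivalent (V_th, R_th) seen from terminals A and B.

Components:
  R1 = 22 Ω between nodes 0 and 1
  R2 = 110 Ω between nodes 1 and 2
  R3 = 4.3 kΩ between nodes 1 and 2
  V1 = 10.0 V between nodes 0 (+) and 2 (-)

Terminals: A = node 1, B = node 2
Step 1 — V_th is the open-circuit voltage V_A - V_B (nothing connected across the terminals).
Nodal analysis, taking node 2 as the 0 V reference.
Source V1 fixes V_0 = 10 V.
KCL at each unknown node (sum of currents leaving = 0; resistances in Ω):
  Node 1: (V_1 - 10)/22 + (V_1 - 0)/110 + (V_1 - 0)/4300 = 0
Collecting terms: 0.05478 × V_1 = 0.4545  =>  V_1 = 8.298 V
V_th = V_1 - V_2 = 8.298 - 0 = 8.298 V
Step 2 — R_th: zero the source — replace V1 by a short circuit (node 2 merges into node 0) — and find the resistance seen between A (node 1) and B (node 0).
Reduce the network between node 1 (A) and node 0 (B) by series/parallel combination:
  Rp1 = R1 ‖ R2 ‖ R3 (parallel, all between nodes 0 and 1) = 1/(1/22 + 1/110 + 1/4300) = 18.26 Ω
R_th = 18.26 Ω

Final answer: V_th = 8.298 V, R_th = 18.26 Ω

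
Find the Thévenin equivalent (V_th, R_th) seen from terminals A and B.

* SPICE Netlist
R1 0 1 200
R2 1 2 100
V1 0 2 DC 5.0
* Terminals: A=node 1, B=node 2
Step 1 — V_th is the open-circuit voltage V_A - V_B (nothing connected across the terminals).
Nodal analysis, taking node 2 as the 0 V reference.
Source V1 fixes V_0 = 5 V.
KCL at each unknown node (sum of currents leaving = 0; resistances in Ω):
  Node 1: (V_1 - 5)/200 + (V_1 - 0)/100 = 0
Collecting terms: 0.015 × V_1 = 0.025  =>  V_1 = 1.667 V
V_th = V_1 - V_2 = 1.667 - 0 = 1.667 V
Step 2 — R_th: zero the source — replace V1 by a short circuit (node 2 merges into node 0) — and find the resistance seen between A (node 1) and B (node 0).
Reduce the network between node 1 (A) and node 0 (B) by series/parallel combination:
  Rp1 = R1 ‖ R2 (parallel, both between nodes 0 and 1) = 1/(1/200 + 1/100) = 66.67 Ω
R_th = 66.67 Ω

Final answer: V_th = 1.667 V, R_th = 66.67 Ω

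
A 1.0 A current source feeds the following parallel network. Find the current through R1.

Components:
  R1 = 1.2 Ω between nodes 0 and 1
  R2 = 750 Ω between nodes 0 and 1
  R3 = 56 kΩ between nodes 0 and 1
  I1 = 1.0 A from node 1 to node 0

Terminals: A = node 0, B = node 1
All resistors sit directly between nodes 0 and 1, so they are in parallel and share one voltage V; the full source current 1 A splits among them.
1/R_par = 1/1.2 + 1/750 + 1/56000 = 0.8347 S  =>  R_par = 1.198 Ω
V = I × R_par = 1 × 1.198 = 1.198 V
I_R1 = V/R1 = 1.198/1.2 = 0.9984 A

Final answer: 0.9984 A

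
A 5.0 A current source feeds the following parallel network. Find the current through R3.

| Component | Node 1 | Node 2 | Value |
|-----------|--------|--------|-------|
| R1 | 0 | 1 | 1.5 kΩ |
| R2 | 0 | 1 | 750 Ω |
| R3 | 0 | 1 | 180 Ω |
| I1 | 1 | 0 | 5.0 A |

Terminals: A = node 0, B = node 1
All resistors sit directly between nodes 0 and 1, so they are in parallel and share one voltage V; the full source current 5 A splits among them.
1/R_par = 1/1500 + 1/750 + 1/180 = 0.007556 S  =>  R_par = 132.4 Ω
V = I × R_par = 5 × 132.4 = 661.8 V
I_R3 = V/R3 = 661.8/180 = 3.676 A

Final answer: 3.676 A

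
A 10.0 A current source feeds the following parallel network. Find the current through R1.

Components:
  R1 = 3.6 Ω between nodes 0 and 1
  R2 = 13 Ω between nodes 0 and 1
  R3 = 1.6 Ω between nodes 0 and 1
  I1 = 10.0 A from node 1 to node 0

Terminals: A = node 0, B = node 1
All resistors sit directly between nodes 0 and 1, so they are in parallel and share one voltage V; the full source current 10 A splits among them.
1/R_par = 1/3.6 + 1/13 + 1/1.6 = 0.9797 S  =>  R_par = 1.021 Ω
V = I × R_par = 10 × 1.021 = 10.21 V
I_R1 = V/R1 = 10.21/3.6 = 2.835 A

Final answer: 2.835 A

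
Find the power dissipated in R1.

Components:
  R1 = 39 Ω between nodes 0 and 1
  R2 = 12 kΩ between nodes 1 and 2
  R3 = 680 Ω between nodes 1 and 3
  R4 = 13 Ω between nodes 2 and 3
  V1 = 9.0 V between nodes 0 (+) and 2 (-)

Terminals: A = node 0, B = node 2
Nodal analysis, taking node 2 as the 0 V reference.
Source V1 fixes V_0 = 9 V.
KCL at each unknown node (sum of currents leaving = 0; resistances in Ω):
  Node 1: (V_1 - 9)/39 + (V_1 - 0)/12000 + (V_1 - V_3)/680 = 0
  Node 3: (V_3 - V_1)/680 + (V_3 - 0)/13 = 0
Collecting terms (coefficients in siemens):
  0.02719·V_1 - 0.001471·V_3 = 0.2308
  0.07839·V_3 - 0.001471·V_1 = 0
Determinant D = (0.02719)(0.07839) - (-0.001471)(-0.001471) = 0.00213
V_1 = [(0.2308)(0.07839) - (-0.001471)(0)]/D = 8.494 V
V_3 = [(0.02719)(0) - (0.2308)(-0.001471)]/D = 0.1593 V
I_R1 = (V_0 - V_1)/R1 = (9 - 8.494)/39 = 0.01297 A
P_R1 = I_R1² × R1 = (0.01297)² × 39 = 0.006556 W

Final answer: 0.006556 W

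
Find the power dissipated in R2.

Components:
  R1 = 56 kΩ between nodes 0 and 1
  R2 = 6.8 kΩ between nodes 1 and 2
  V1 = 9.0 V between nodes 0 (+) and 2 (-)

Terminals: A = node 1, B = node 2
Nodal analysis, taking node 2 as the 0 V reference.
Source V1 fixes V_0 = 9 V.
KCL at each unknown node (sum of currents leaving = 0; resistances in Ω):
  Node 1: (V_1 - 9)/56000 + (V_1 - 0)/6800 = 0
Collecting terms: 0.0001649 × V_1 = 0.0001607  =>  V_1 = 0.9745 V
I_R2 = (V_1 - V_2)/R2 = (0.9745 - 0)/6800 = 0.0001433 A
P_R2 = I_R2² × R2 = (0.0001433)² × 6800 = 0.0001397 W

Final answer: 0.0001397 W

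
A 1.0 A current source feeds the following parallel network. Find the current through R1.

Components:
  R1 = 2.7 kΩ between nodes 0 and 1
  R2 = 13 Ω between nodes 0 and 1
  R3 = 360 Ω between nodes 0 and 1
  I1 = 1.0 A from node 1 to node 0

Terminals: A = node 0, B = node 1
All resistors sit directly between nodes 0 and 1, so they are in parallel and share one voltage V; the full source current 1 A splits among them.
1/R_par = 1/2700 + 1/13 + 1/360 = 0.08007 S  =>  R_par = 12.49 Ω
V = I × R_par = 1 × 12.49 = 12.49 V
I_R1 = V/R1 = 12.49/2700 = 0.004626 A

Final answer: 0.004626 A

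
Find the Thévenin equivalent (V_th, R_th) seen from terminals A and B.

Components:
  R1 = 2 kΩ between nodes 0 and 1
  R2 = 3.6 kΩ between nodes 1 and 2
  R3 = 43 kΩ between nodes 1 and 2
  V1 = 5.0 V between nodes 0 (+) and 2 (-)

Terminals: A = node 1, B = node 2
Step 1 — V_th is the open-circuit voltage V_A - V_B (nothing connected across the terminals).
Nodal analysis, taking node 2 as the 0 V reference.
Source V1 fixes V_0 = 5 V.
KCL at each unknown node (sum of currents leaving = 0; resistances in Ω):
  Node 1: (V_1 - 5)/2000 + (V_1 - 0)/3600 + (V_1 - 0)/43000 = 0
Collecting terms: 0.000801 × V_1 = 0.0025  =>  V_1 = 3.121 V
V_th = V_1 - V_2 = 3.121 - 0 = 3.121 V
Step 2 — R_th: zero the source — replace V1 by a short circuit (node 2 merges into node 0) — and find the resistance seen between A (node 1) and B (node 0).
Reduce the network between node 1 (A) and node 0 (B) by series/parallel combination:
  Rp1 = R1 ‖ R2 ‖ R3 (parallel, all between nodes 0 and 1) = 1/(1/2000 + 1/3600 + 1/43000) = 1248 Ω
R_th = 1.248 kΩ

Final answer: V_th = 3.121 V, R_th = 1.248 kΩ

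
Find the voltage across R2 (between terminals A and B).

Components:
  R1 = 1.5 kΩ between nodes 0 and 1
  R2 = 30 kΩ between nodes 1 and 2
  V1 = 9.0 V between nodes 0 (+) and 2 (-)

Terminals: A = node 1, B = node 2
R1 and R2 are in series across V1 (node 0 → node 1 → node 2), and the output A–B is taken across R2, so this is a voltage divider.
Series current: I = V1/(R1 + R2) = 9/(1500 + 30000) = 9/31500 = 0.0002857 A
V_R2 = I × R2 = V1 × R2/(R1 + R2) = 9 × 30000/31500 = 8.571 V

Final answer: 8.571 V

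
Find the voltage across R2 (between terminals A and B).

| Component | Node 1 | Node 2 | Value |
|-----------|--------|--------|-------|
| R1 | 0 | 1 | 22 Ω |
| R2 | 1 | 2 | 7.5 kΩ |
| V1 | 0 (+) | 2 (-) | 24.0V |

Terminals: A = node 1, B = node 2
R1 and R2 are in series across V1 (node 0 → node 1 → node 2), and the output A–B is taken across R2, so this is a voltage divider.
Series current: I = V1/(R1 + R2) = 24/(22 + 7500) = 24/7522 = 0.003191 A
V_R2 = I × R2 = V1 × R2/(R1 + R2) = 24 × 7500/7522 = 23.93 V

Final answer: 23.93 V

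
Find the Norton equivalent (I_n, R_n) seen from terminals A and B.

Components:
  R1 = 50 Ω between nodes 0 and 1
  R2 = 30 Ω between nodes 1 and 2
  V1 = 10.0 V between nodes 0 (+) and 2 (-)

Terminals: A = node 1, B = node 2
Find the Thévenin equivalent first; then I_n = V_th/R_th and R_n = R_th.
Step 1 — V_th is the open-circuit voltage V_A - V_B (nothing connected across the terminals).
Nodal analysis, taking node 2 as the 0 V reference.
Source V1 fixes V_0 = 10 V.
KCL at each unknown node (sum of currents leaving = 0; resistances in Ω):
  Node 1: (V_1 - 10)/50 + (V_1 - 0)/30 = 0
Collecting terms: 0.05333 × V_1 = 0.2  =>  V_1 = 3.75 V
V_th = V_1 - V_2 = 3.75 - 0 = 3.75 V
Step 2 — R_th: zero the source — replace V1 by a short circuit (node 2 merges into node 0) — and find the resistance seen between A (node 1) and B (node 0).
Reduce the network between node 1 (A) and node 0 (B) by series/parallel combination:
  Rp1 = R1 ‖ R2 (parallel, both between nodes 0 and 1) = 1/(1/50 + 1/30) = 18.75 Ω
R_th = 18.75 Ω
I_n = V_th/R_th = 3.75/18.75 = 0.2 A, and R_n = R_th = 18.75 Ω

Final answer: I_n = 0.2 A, R_n = 18.75 Ω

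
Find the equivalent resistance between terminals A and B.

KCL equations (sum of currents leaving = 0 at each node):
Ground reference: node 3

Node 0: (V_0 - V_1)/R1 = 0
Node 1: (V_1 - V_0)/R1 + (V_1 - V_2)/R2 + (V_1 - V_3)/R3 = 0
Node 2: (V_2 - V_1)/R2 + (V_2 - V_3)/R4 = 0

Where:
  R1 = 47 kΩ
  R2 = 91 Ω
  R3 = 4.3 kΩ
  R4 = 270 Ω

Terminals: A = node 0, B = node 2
Reduce the network between node 0 (A) and node 2 (B) by series/parallel combination:
  Rs1 = R3 + R4 (series, joined only at node 3) = 4300 + 270 = 4570 Ω
  Rp1 = R2 ‖ Rs1 (parallel, both between nodes 1 and 2) = 1/(1/91 + 1/4570) = 89.22 Ω
  Rs2 = R1 + Rp1 (series, joined only at node 1) = 47000 + 89.22 = 47090 Ω
R_eq = 47.09 kΩ

Final answer: 47.09 kΩ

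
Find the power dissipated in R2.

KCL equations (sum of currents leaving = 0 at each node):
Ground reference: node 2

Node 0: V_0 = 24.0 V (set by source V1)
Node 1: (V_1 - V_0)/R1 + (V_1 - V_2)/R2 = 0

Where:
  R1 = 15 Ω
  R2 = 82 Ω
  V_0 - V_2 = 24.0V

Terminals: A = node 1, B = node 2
Nodal analysis, taking node 2 as the 0 V reference.
Source V1 fixes V_0 = 24 V.
KCL at each unknown node (sum of currents leaving = 0; resistances in Ω):
  Node 1: (V_1 - 24)/15 + (V_1 - 0)/82 = 0
Collecting terms: 0.07886 × V_1 = 1.6  =>  V_1 = 20.29 V
I_R2 = (V_1 - V_2)/R2 = (20.29 - 0)/82 = 0.2474 A
P_R2 = I_R2² × R2 = (0.2474)² × 82 = 5.02 W

Final answer: 5.02 W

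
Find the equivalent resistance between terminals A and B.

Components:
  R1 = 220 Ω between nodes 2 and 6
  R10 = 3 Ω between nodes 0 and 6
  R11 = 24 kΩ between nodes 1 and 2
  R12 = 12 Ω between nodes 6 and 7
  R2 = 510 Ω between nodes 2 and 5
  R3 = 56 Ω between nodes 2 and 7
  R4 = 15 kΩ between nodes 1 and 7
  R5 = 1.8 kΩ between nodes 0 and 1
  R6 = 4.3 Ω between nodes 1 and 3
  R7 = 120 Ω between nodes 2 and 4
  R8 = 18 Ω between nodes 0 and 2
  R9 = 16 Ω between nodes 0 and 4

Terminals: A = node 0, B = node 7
The network is not a plain series/parallel combination. Inject a 1 A test current into terminal A (node 0) and return it from terminal B (node 7); then R_eq = V_A / (1 A).
Nodal analysis, taking node 7 as the 0 V reference.
Current source I_test pushes 1 A into node 0 and draws it out of node 7.
KCL at each unknown node (sum of currents leaving = 0; resistances in Ω):
  Node 0: (V_0 - V_1)/1800 + (V_0 - V_2)/18 + (V_0 - V_4)/16 + (V_0 - V_6)/3 - 1 = 0
  Node 1: (V_1 - V_0)/1800 + (V_1 - 0)/15000 + (V_1 - V_3)/4.3 + (V_1 - V_2)/24000 = 0
  Node 2: (V_2 - V_0)/18 + (V_2 - V_1)/24000 + (V_2 - V_6)/220 + (V_2 - V_5)/510 + (V_2 - 0)/56 + (V_2 - V_4)/120 = 0
  Node 3: (V_3 - V_1)/4.3 = 0
  Node 4: (V_4 - V_0)/16 + (V_4 - V_2)/120 = 0
  Node 5: (V_5 - V_2)/510 = 0
  Node 6: (V_6 - V_0)/3 + (V_6 - V_2)/220 + (V_6 - 0)/12 = 0
Collecting terms (coefficients in siemens):
  0.4519·V_0 - 0.0005556·V_1 - 0.05556·V_2 - 0.0625·V_4 - 0.3333·V_6 = 1
  0.2332·V_1 - 0.0005556·V_0 - 0.00004167·V_2 - 0.2326·V_3 = 0
  0.08829·V_2 - 0.05556·V_0 - 0.00004167·V_1 - 0.008333·V_4 - 0.001961·V_5 - 0.004545·V_6 = 0
  0.2326·V_3 - 0.2326·V_1 = 0
  0.07083·V_4 - 0.0625·V_0 - 0.008333·V_2 = 0
  0.001961·V_5 - 0.001961·V_2 = 0
  0.4212·V_6 - 0.3333·V_0 - 0.004545·V_2 = 0
Solving these 7 simultaneous equations (Gaussian elimination) gives:
  V_0 = 12.4 V, V_1 = 10.98 V, V_2 = 9.674 V, V_3 = 10.98 V
  V_4 = 12.08 V, V_5 = 9.674 V, V_6 = 9.918 V
R_eq = V_0 / 1 A = 12.4 Ω

Final answer: 12.4 Ω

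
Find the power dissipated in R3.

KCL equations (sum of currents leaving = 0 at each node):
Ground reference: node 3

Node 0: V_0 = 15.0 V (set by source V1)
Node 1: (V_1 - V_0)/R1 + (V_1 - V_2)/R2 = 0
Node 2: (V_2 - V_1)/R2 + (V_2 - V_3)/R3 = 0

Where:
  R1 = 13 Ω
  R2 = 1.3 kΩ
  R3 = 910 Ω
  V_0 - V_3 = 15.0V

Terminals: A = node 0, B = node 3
Nodal analysis, taking node 3 as the 0 V reference.
Source V1 fixes V_0 = 15 V.
KCL at each unknown node (sum of currents leaving = 0; resistances in Ω):
  Node 1: (V_1 - 15)/13 + (V_1 - V_2)/1300 = 0
  Node 2: (V_2 - V_1)/1300 + (V_2 - 0)/910 = 0
Collecting terms (coefficients in siemens):
  0.07769·V_1 - 0.0007692·V_2 = 1.154
  0.001868·V_2 - 0.0007692·V_1 = 0
Determinant D = (0.07769)(0.001868) - (-0.0007692)(-0.0007692) = 0.0001445
V_1 = [(1.154)(0.001868) - (-0.0007692)(0)]/D = 14.91 V
V_2 = [(0.07769)(0) - (1.154)(-0.0007692)]/D = 6.14 V
I_R3 = (V_2 - V_3)/R3 = (6.14 - 0)/910 = 0.006748 A
P_R3 = I_R3² × R3 = (0.006748)² × 910 = 0.04143 W

Final answer: 0.04143 W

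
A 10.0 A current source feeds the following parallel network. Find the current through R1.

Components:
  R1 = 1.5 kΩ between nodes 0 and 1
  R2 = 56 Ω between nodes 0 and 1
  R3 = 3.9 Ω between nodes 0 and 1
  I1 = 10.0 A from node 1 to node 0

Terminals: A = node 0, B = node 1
All resistors sit directly between nodes 0 and 1, so they are in parallel and share one voltage V; the full source current 10 A splits among them.
1/R_par = 1/1500 + 1/56 + 1/3.9 = 0.2749 S  =>  R_par = 3.637 Ω
V = I × R_par = 10 × 3.637 = 36.37 V
I_R1 = V/R1 = 36.37/1500 = 0.02425 A

Final answer: 0.02425 A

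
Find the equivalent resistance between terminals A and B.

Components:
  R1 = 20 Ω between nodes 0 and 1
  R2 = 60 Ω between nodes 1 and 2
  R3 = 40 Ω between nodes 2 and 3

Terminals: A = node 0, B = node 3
Reduce the network between node 0 (A) and node 3 (B) by series/parallel combination:
  Rs1 = R1 + R2 (series, joined only at node 1) = 20 + 60 = 80 Ω
  Rs2 = R3 + Rs1 (series, joined only at node 2) = 40 + 80 = 120 Ω
R_eq = 120 Ω

Final answer: 120 Ω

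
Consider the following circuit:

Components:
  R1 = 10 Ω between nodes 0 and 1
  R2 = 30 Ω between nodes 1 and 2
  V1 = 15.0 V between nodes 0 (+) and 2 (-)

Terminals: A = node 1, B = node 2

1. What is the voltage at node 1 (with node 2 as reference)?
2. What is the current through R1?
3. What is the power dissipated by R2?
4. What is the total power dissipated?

Nodal analysis, taking node 2 as the 0 V reference.
Source V1 fixes V_0 = 15 V.
KCL at each unknown node (sum of currents leaving = 0; resistances in Ω):
  Node 1: (V_1 - 15)/10 + (V_1 - 0)/30 = 0
Collecting terms: 0.1333 × V_1 = 1.5  =>  V_1 = 11.25 V
Part 1:
  Read off the nodal solution: V_1 = 11.25 V
Part 2:
  I_R1 = (V_0 - V_1)/R1 = (15 - 11.25)/10 = 0.375 A
  Magnitude: I_R1 = 0.375 A
Part 3:
  I_R2 = (V_1 - V_2)/R2 = (11.25 - 0)/30 = 0.375 A
  P_R2 = I_R2² × R2 = (0.375)² × 30 = 4.219 W
Part 4:
  Power in each resistor, P = (ΔV)²/R:
    P_R1 = (15 - 11.25)²/10 = 1.406 W
    P_R2 = (11.25 - 0)²/30 = 4.219 W
  P_total = P_R1 + P_R2 = 5.625 W

Final answers:
1. V_1 = 11.25 V
2. I_R1 = 0.375 A
3. P_R2 = 4.219 W
4. P_total = 5.625 W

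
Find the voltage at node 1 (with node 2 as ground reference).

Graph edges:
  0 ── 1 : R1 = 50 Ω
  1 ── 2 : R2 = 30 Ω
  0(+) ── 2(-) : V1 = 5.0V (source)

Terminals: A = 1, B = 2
Nodal analysis, taking node 2 as the 0 V reference.
Source V1 fixes V_0 = 5 V.
KCL at each unknown node (sum of currents leaving = 0; resistances in Ω):
  Node 1: (V_1 - 5)/50 + (V_1 - 0)/30 = 0
Collecting terms: 0.05333 × V_1 = 0.1  =>  V_1 = 1.875 V
The requested potential is V_1 = 1.875 V.

Final answer: V_1 = 1.875 V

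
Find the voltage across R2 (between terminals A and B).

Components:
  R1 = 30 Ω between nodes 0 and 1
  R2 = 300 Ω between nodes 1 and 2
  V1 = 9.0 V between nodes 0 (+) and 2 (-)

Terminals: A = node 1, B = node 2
R1 and R2 are in series across V1 (node 0 → node 1 → node 2), and the output A–B is taken across R2, so this is a voltage divider.
Series current: I = V1/(R1 + R2) = 9/(30 + 300) = 9/330 = 0.02727 A
V_R2 = I × R2 = V1 × R2/(R1 + R2) = 9 × 300/330 = 8.182 V

Final answer: 8.182 V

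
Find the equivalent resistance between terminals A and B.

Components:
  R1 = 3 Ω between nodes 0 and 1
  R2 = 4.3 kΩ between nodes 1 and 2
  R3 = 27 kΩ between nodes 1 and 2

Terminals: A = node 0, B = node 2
Reduce the network between node 0 (A) and node 2 (B) by series/parallel combination:
  Rp1 = R2 ‖ R3 (parallel, both between nodes 1 and 2) = 1/(1/4300 + 1/27000) = 3709 Ω
  Rs1 = R1 + Rp1 (series, joined only at node 1) = 3 + 3709 = 3712 Ω
R_eq = 3.712 kΩ

Final answer: 3.712 kΩ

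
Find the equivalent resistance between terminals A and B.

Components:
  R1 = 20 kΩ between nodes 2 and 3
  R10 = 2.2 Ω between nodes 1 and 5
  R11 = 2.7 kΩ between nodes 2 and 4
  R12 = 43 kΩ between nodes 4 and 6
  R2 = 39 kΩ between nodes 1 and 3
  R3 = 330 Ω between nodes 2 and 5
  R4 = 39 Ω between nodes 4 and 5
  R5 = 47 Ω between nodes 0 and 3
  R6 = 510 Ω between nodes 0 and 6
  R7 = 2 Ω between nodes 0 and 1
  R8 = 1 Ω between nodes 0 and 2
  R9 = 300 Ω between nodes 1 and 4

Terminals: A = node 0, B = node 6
The network is not a plain series/parallel combination. Inject a 1 A test current into terminal A (node 0) and return it from terminal B (node 6); then R_eq = V_A / (1 A).
Nodal analysis, taking node 6 as the 0 V reference.
Current source I_test pushes 1 A into node 0 and draws it out of node 6.
KCL at each unknown node (sum of currents leaving = 0; resistances in Ω):
  Node 0: (V_0 - V_3)/47 + (V_0 - 0)/510 + (V_0 - V_1)/2 + (V_0 - V_2)/1 - 1 = 0
  Node 1: (V_1 - V_0)/2 + (V_1 - V_3)/39000 + (V_1 - V_4)/300 + (V_1 - V_5)/2.2 = 0
  Node 2: (V_2 - V_0)/1 + (V_2 - V_3)/20000 + (V_2 - V_5)/330 + (V_2 - V_4)/2700 = 0
  Node 3: (V_3 - V_0)/47 + (V_3 - V_1)/39000 + (V_3 - V_2)/20000 = 0
  Node 4: (V_4 - V_1)/300 + (V_4 - V_2)/2700 + (V_4 - V_5)/39 + (V_4 - 0)/43000 = 0
  Node 5: (V_5 - V_1)/2.2 + (V_5 - V_2)/330 + (V_5 - V_4)/39 = 0
Collecting terms (coefficients in siemens):
  1.523·V_0 - 0.5·V_1 - 1·V_2 - 0.02128·V_3 = 1
  0.9579·V_1 - 0.5·V_0 - 0.00002564·V_3 - 0.003333·V_4 - 0.4545·V_5 = 0
  1.003·V_2 - 1·V_0 - 0.00005·V_3 - 0.0003704·V_4 - 0.00303·V_5 = 0
  0.02135·V_3 - 0.02128·V_0 - 0.00002564·V_1 - 0.00005·V_2 = 0
  0.02937·V_4 - 0.003333·V_1 - 0.0003704·V_2 - 0.02564·V_5 = 0
  0.4832·V_5 - 0.4545·V_1 - 0.00303·V_2 - 0.02564·V_4 = 0
Solving these 6 simultaneous equations (Gaussian elimination) gives:
  V_0 = 504 V, V_1 = 504 V, V_2 = 504 V, V_3 = 504 V
  V_4 = 503.6 V, V_5 = 504 V
R_eq = V_0 / 1 A = 504 Ω

Final answer: 504 Ω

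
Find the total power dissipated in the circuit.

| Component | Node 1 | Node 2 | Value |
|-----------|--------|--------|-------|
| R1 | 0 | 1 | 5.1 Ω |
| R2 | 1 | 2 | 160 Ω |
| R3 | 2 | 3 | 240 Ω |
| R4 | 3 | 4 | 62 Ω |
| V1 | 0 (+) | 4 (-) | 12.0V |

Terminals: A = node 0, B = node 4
Nodal analysis, taking node 4 as the 0 V reference.
Source V1 fixes V_0 = 12 V.
KCL at each unknown node (sum of currents leaving = 0; resistances in Ω):
  Node 1: (V_1 - 12)/5.1 + (V_1 - V_2)/160 = 0
  Node 2: (V_2 - V_1)/160 + (V_2 - V_3)/240 = 0
  Node 3: (V_3 - V_2)/240 + (V_3 - 0)/62 = 0
Collecting terms (coefficients in siemens):
  0.2023·V_1 - 0.00625·V_2 = 2.353
  0.01042·V_2 - 0.00625·V_1 - 0.004167·V_3 = 0
  0.0203·V_3 - 0.004167·V_2 = 0
Solving these 3 simultaneous equations (Gaussian elimination) gives:
  V_1 = 11.87 V, V_2 = 7.759 V, V_3 = 1.593 V
Power in each resistor, P = (ΔV)²/R:
  P_R1 = (12 - 11.87)²/5.1 = 0.003366 W
  P_R2 = (11.87 - 7.759)²/160 = 0.1056 W
  P_R3 = (7.759 - 1.593)²/240 = 0.1584 W
  P_R4 = (1.593 - 0)²/62 = 0.04092 W
P_total = P_R1 + P_R2 + P_R3 + P_R4 = 0.3083 W

Final answer: 0.3083 W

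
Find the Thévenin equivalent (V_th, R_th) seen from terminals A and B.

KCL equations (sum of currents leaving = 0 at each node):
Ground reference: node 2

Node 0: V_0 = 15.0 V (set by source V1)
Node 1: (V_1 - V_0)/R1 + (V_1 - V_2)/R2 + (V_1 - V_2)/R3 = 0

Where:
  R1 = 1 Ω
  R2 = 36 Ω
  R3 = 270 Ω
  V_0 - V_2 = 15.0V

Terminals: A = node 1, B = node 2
Step 1 — V_th is the open-circuit voltage V_A - V_B (nothing connected across the terminals).
Nodal analysis, taking node 2 as the 0 V reference.
Source V1 fixes V_0 = 15 V.
KCL at each unknown node (sum of currents leaving = 0; resistances in Ω):
  Node 1: (V_1 - 15)/1 + (V_1 - 0)/36 + (V_1 - 0)/270 = 0
Collecting terms: 1.031 × V_1 = 15  =>  V_1 = 14.54 V
V_th = V_1 - V_2 = 14.54 - 0 = 14.54 V
Step 2 — R_th: zero the source — replace V1 by a short circuit (node 2 merges into node 0) — and find the resistance seen between A (node 1) and B (node 0).
Reduce the network between node 1 (A) and node 0 (B) by series/parallel combination:
  Rp1 = R1 ‖ R2 ‖ R3 (parallel, all between nodes 0 and 1) = 1/(1/1 + 1/36 + 1/270) = 0.9695 Ω
R_th = 0.9695 Ω

Final answer: V_th = 14.54 V, R_th = 0.9695 Ω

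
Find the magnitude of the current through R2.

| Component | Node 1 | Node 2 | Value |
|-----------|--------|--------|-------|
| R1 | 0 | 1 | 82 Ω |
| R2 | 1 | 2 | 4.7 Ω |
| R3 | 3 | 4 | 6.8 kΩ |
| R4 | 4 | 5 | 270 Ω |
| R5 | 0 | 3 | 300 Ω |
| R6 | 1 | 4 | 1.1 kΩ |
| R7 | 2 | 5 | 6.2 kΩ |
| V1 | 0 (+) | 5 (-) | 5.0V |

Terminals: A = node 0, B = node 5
Nodal analysis, taking node 5 as the 0 V reference.
Source V1 fixes V_0 = 5 V.
KCL at each unknown node (sum of currents leaving = 0; resistances in Ω):
  Node 1: (V_1 - 5)/82 + (V_1 - V_2)/4.7 + (V_1 - V_4)/1100 = 0
  Node 2: (V_2 - V_1)/4.7 + (V_2 - 0)/6200 = 0
  Node 3: (V_3 - V_4)/6800 + (V_3 - 5)/300 = 0
  Node 4: (V_4 - V_3)/6800 + (V_4 - 0)/270 + (V_4 - V_1)/1100 = 0
Collecting terms (coefficients in siemens):
  0.2259·V_1 - 0.2128·V_2 - 0.0009091·V_4 = 0.06098
  0.2129·V_2 - 0.2128·V_1 = 0
  0.00348·V_3 - 0.0001471·V_4 = 0.01667
  0.00476·V_4 - 0.0009091·V_1 - 0.0001471·V_3 = 0
Solving these 4 simultaneous equations (Gaussian elimination) gives:
  V_1 = 4.668 V, V_2 = 4.664 V, V_3 = 4.833 V, V_4 = 1.041 V
I_R2 = (V_1 - V_2)/R2 = (4.668 - 4.664)/4.7 = 0.0007523 A
|I_R2| = 0.0007523 A

Final answer: |I_R2| = 0.0007523 A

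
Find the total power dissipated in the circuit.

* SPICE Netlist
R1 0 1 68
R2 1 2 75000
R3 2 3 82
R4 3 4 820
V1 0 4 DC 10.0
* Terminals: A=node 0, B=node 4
Nodal analysis, taking node 4 as the 0 V reference.
Source V1 fixes V_0 = 10 V.
KCL at each unknown node (sum of currents leaving = 0; resistances in Ω):
  Node 1: (V_1 - 10)/68 + (V_1 - V_2)/75000 = 0
  Node 2: (V_2 - V_1)/75000 + (V_2 - V_3)/82 = 0
  Node 3: (V_3 - V_2)/82 + (V_3 - 0)/820 = 0
Collecting terms (coefficients in siemens):
  0.01472·V_1 - 0.00001333·V_2 = 0.1471
  0.01221·V_2 - 0.00001333·V_1 - 0.0122·V_3 = 0
  0.01341·V_3 - 0.0122·V_2 = 0
Solving these 3 simultaneous equations (Gaussian elimination) gives:
  V_1 = 9.991 V, V_2 = 0.1187 V, V_3 = 0.1079 V
Power in each resistor, P = (ΔV)²/R:
  P_R1 = (10 - 9.991)²/68 = 0.000001178 W
  P_R2 = (9.991 - 0.1187)²/75000 = 0.0013 W
  P_R3 = (0.1187 - 0.1079)²/82 = 0.000001421 W
  P_R4 = (0.1079 - 0)²/820 = 0.00001421 W
P_total = P_R1 + P_R2 + P_R3 + P_R4 = 0.001316 W

Final answer: 0.001316 W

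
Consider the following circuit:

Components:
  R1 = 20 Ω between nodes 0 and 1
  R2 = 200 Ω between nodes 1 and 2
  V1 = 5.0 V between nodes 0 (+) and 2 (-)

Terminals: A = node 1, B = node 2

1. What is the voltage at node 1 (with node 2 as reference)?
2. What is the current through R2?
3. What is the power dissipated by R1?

Nodal analysis, taking node 2 as the 0 V reference.
Source V1 fixes V_0 = 5 V.
KCL at each unknown node (sum of currents leaving = 0; resistances in Ω):
  Node 1: (V_1 - 5)/20 + (V_1 - 0)/200 = 0
Collecting terms: 0.055 × V_1 = 0.25  =>  V_1 = 4.545 V
Part 1:
  Read off the nodal solution: V_1 = 4.545 V
Part 2:
  I_R2 = (V_1 - V_2)/R2 = (4.545 - 0)/200 = 0.02273 A
  Magnitude: I_R2 = 0.02273 A
Part 3:
  I_R1 = (V_0 - V_1)/R1 = (5 - 4.545)/20 = 0.02273 A
  P_R1 = I_R1² × R1 = (0.02273)² × 20 = 0.01033 W

Final answers:
1. V_1 = 4.545 V
2. I_R2 = 0.02273 A
3. P_R1 = 0.01033 W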